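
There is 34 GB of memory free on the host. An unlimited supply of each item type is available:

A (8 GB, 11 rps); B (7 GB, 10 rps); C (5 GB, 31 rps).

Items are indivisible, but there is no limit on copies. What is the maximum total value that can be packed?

186 rps

Best value-per-unit is C at 31/5, and filling with it alone uses memory 6×5=30. No mix of the others beats 6×31 = 186.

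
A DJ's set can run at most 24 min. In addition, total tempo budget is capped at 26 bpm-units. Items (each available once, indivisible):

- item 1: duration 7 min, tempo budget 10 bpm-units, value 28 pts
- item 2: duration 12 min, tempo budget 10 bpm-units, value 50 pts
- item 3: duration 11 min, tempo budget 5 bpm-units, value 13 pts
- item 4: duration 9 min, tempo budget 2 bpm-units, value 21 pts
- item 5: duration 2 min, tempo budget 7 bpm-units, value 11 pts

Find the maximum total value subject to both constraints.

82 pts

Feasible sets respecting both limits:
- item 2+item 4+item 5: duration 23, tempo budget 19, value 82
- item 1+item 2: duration 19, tempo budget 20, value 78
- item 2+item 4: duration 21, tempo budget 12, value 71
Best: 82 pts.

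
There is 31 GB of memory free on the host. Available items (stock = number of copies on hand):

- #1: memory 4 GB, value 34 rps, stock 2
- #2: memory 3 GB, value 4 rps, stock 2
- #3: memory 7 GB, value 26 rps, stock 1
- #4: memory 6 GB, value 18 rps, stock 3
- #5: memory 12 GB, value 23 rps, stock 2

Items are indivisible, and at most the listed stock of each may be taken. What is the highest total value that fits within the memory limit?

Best selections within memory 31 and stock limits:
- 2×#1 + 1×#2 + 1×#3 + 2×#4: memory 30, value 134
- 2×#1 + 1×#3 + 2×#4: memory 27, value 130
- 2×#1 + 1×#2 + 3×#4: memory 29, value 126
- 2×#1 + 3×#4: memory 26, value 122
Best: 134 rps.

134 rps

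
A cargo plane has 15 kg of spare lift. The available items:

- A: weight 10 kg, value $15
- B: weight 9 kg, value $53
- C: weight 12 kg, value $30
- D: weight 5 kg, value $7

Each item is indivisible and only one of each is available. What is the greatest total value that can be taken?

$60

Check high-value combinations within 15 kg:
- B+D: weight 9+5=14, value 53+7=60
- B: weight 9, value 53
- C: weight 12, value 30
Best: $60.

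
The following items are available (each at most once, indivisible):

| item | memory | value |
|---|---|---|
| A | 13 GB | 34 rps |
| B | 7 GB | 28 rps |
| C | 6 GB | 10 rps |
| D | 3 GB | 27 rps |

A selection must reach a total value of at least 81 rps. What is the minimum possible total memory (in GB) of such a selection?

23

Subsets with value ≥ 81, sorted by total memory:
- A+B+D: memory 23, value 89
- A+B+C+D: memory 29, value 99
Minimum memory: 23 GB.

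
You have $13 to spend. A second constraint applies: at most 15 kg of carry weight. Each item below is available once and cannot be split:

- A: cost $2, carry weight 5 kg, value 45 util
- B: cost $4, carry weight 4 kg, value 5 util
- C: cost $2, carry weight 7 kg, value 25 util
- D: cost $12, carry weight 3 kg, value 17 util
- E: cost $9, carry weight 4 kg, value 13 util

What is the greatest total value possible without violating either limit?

Feasible sets respecting both limits:
- A+C: cost 4, carry weight 12, value 70
- A+E: cost 11, carry weight 9, value 58
- A+B: cost 6, carry weight 9, value 50
- A: cost 2, carry weight 5, value 45
Best: 70 util.

70 util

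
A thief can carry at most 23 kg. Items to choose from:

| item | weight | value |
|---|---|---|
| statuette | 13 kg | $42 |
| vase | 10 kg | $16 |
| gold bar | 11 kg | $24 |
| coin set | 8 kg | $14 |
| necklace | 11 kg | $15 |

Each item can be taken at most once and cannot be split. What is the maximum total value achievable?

Check high-value combinations within 23 kg:
- statuette+vase: weight 13+10=23, value 42+16=58
- statuette+coin set: weight 13+8=21, value 42+14=56
- statuette: weight 13, value 42
- vase+gold bar: weight 10+11=21, value 16+24=40
- gold bar+necklace: weight 11+11=22, value 24+15=39
Best: $58.

$58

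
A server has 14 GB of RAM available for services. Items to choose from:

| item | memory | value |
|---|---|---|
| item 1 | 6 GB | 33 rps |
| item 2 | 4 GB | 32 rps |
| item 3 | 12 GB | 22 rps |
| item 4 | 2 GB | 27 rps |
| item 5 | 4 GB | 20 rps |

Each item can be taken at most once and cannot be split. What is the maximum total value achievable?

92 rps

This is a 0/1 knapsack; check combinations near the capacity.
- item 1+item 2+item 4: memory 6+4+2=12, value 33+32+27=92
- item 1+item 2+item 5: memory 6+4+4=14, value 33+32+20=85
- item 1+item 4+item 5: memory 6+2+4=12, value 33+27+20=80
Best: 92 rps.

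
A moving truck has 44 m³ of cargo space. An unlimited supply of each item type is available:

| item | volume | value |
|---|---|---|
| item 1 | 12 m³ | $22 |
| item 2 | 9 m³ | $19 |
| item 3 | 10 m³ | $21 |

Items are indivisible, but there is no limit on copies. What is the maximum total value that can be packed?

$86

Best value-per-unit is item 2 at 19/9; filling with it alone gives 4×19 = 76.
Optimal mix: 2×item 1 + 2×item 3 → volume 44, value 86.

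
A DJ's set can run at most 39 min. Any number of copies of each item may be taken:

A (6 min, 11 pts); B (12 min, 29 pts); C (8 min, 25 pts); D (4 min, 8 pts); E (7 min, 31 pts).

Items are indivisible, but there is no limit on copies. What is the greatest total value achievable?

163 pts

Best value-per-unit is E at 31/7; filling with it alone gives 5×31 = 155.
Optimal mix: 1×D + 5×E → duration 39, value 163.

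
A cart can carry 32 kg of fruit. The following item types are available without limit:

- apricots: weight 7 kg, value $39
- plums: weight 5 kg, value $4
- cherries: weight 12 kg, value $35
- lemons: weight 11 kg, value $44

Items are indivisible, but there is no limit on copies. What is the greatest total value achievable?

Best value-per-unit is apricots at 39/7; filling with it alone gives 4×39 = 156.
Optimal mix: 3×apricots + 1×lemons → weight 32, value 161.

$161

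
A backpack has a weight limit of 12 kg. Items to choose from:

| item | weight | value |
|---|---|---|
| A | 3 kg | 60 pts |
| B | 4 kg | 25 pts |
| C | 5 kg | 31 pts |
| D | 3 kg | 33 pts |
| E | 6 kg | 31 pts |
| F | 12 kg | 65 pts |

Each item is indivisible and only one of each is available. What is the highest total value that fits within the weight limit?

124 pts

Check high-value combinations within 12 kg:
- A+C+D: weight 3+5+3=11, value 60+31+33=124
- A+D+E: weight 3+3+6=12, value 60+33+31=124
- A+B+D: weight 3+4+3=10, value 60+25+33=118
- A+B+C: weight 3+4+5=12, value 60+25+31=116
- A+D: weight 3+3=6, value 60+33=93
Best: 124 pts.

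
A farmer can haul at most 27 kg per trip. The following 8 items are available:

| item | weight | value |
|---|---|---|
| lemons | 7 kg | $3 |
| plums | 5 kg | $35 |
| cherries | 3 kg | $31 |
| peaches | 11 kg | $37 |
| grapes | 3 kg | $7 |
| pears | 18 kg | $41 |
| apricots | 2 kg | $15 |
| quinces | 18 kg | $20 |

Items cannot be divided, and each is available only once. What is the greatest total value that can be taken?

This is a 0/1 knapsack; check combinations near the capacity.
- plums+cherries+peaches+grapes+apricots: weight 5+3+11+3+2=24, value 35+31+37+7+15=125
- plums+cherries+peaches+apricots: weight 5+3+11+2=21, value 35+31+37+15=118
- plums+cherries+peaches+grapes: weight 5+3+11+3=22, value 35+31+37+7=110
- plums+cherries+pears: weight 5+3+18=26, value 35+31+41=107
- lemons+plums+cherries+peaches: weight 7+5+3+11=26, value 3+35+31+37=106
Best: $125.

$125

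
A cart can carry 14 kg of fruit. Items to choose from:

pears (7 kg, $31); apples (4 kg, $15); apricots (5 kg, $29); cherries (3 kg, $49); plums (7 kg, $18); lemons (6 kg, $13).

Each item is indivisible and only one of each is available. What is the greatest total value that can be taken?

Check high-value combinations within 14 kg:
- pears+apples+cherries: weight 7+4+3=14, value 31+15+49=95
- apples+apricots+cherries: weight 4+5+3=12, value 15+29+49=93
- apricots+cherries+lemons: weight 5+3+6=14, value 29+49+13=91
- apples+cherries+plums: weight 4+3+7=14, value 15+49+18=82
- pears+cherries: weight 7+3=10, value 31+49=80
Best: $95.

$95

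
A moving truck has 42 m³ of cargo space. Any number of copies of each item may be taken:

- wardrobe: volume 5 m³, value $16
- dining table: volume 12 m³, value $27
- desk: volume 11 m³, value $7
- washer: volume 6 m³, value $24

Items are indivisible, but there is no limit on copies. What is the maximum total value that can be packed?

Best value-per-unit is washer at 24/6, and filling with it alone uses volume 7×6=42. No mix of the others beats 7×24 = 168.

$168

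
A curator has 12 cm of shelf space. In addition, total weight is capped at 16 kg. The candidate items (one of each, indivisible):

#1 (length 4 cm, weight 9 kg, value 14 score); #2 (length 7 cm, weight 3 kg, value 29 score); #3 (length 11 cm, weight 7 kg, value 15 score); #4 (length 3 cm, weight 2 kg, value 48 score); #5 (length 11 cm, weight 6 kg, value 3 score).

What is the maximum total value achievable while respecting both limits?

77 score

Feasible sets respecting both limits:
- #2+#4: length 10, weight 5, value 77
- #1+#4: length 7, weight 11, value 62
- #4: length 3, weight 2, value 48
- #1+#2: length 11, weight 12, value 43
Best: 77 score.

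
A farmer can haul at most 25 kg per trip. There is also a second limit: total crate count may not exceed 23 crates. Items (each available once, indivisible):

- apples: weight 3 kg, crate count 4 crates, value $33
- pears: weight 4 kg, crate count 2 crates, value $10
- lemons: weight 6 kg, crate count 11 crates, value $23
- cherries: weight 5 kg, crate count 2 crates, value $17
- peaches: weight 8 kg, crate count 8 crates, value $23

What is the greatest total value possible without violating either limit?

$83

Feasible sets respecting both limits:
- apples+pears+lemons+cherries: weight 18, crate count 19, value 83
- apples+pears+cherries+peaches: weight 20, crate count 16, value 83
- apples+lemons+peaches: weight 17, crate count 23, value 79
Best: $83.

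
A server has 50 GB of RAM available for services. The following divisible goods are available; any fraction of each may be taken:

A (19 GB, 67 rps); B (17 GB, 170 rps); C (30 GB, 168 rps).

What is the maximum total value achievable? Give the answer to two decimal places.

Take in order of value per unit:
- B (170/17 per unit): all 17 → value 170, running total 170.00
- C (168/30 per unit): all 30 → value 168, running total 338.00
- A (67/19 per unit): 3 of 19 → value 3×67/19 = 10.5789, running total 348.58
Total 348.58.

348.58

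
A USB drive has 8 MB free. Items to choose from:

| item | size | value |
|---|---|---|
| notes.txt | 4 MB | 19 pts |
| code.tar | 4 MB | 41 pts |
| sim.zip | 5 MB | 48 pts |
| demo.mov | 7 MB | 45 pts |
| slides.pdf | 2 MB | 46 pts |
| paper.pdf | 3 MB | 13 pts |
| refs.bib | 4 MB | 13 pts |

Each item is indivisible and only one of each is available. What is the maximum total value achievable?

This is a 0/1 knapsack; check combinations near the capacity.
- sim.zip+slides.pdf: size 5+2=7, value 48+46=94
- code.tar+slides.pdf: size 4+2=6, value 41+46=87
- notes.txt+slides.pdf: size 4+2=6, value 19+46=65
Best: 94 pts.

94 pts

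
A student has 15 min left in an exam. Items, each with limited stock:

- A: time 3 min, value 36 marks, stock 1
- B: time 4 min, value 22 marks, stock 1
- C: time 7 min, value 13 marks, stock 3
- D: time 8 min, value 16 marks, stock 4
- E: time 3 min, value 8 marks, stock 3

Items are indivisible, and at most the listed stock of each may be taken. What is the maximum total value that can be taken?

74 marks

Best selections within time 15 and stock limits:
- 1×A + 1×B + 2×E: time 13, value 74
- 1×A + 1×B + 1×D: time 15, value 74
Best: 74 marks.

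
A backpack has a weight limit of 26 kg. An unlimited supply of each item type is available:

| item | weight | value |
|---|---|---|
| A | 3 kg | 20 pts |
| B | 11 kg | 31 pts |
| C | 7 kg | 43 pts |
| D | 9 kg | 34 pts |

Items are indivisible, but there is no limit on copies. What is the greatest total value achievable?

Best value-per-unit is A at 20/3; filling with it alone gives 8×20 = 160.
Optimal mix: 4×A + 2×C → weight 26, value 166.

166 pts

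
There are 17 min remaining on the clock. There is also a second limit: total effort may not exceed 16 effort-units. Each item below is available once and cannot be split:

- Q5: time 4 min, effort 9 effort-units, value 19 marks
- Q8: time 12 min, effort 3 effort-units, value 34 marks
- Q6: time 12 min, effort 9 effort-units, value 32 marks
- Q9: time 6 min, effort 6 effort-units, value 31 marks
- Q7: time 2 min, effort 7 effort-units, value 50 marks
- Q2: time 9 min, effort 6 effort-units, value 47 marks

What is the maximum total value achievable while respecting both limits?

Feasible sets respecting both limits:
- Q7+Q2: time 11, effort 13, value 97
- Q8+Q7: time 14, effort 10, value 84
- Q6+Q7: time 14, effort 16, value 82
- Q9+Q7: time 8, effort 13, value 81
Best: 97 marks.

97 marks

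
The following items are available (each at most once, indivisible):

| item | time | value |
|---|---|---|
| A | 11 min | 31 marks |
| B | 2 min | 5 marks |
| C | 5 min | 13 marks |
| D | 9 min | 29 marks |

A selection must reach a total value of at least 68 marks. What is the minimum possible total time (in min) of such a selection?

25

Subsets with value ≥ 68, sorted by total time:
- A+C+D: time 25, value 73
- A+B+C+D: time 27, value 78
Minimum time: 25 min.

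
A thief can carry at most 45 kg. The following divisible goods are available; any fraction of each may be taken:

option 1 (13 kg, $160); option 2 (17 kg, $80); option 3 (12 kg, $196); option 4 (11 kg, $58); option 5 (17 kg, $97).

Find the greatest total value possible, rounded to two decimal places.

Take in order of value per unit:
- option 3 (196/12 per unit): all 12 → value 196, running total 196.00
- option 1 (160/13 per unit): all 13 → value 160, running total 356.00
- option 5 (97/17 per unit): all 17 → value 97, running total 453.00
- option 4 (58/11 per unit): 3 of 11 → value 3×58/11 = 15.8182, running total 468.82
Total 468.82.

468.82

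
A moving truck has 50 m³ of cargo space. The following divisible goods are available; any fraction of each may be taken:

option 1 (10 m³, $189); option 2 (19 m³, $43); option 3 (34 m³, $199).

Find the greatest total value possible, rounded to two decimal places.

Take in order of value per unit:
- option 1 (189/10 per unit): all 10 → value 189, running total 189.00
- option 3 (199/34 per unit): all 34 → value 199, running total 388.00
- option 2 (43/19 per unit): 6 of 19 → value 6×43/19 = 13.5789, running total 401.58
Total 401.58.

401.58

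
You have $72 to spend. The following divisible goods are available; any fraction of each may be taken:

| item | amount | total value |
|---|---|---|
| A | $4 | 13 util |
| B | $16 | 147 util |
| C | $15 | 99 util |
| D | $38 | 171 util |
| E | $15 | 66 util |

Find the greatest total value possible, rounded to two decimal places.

430.20

Take in order of value per unit:
- B (147/16 per unit): all 16 → value 147, running total 147.00
- C (99/15 per unit): all 15 → value 99, running total 246.00
- D (171/38 per unit): all 38 → value 171, running total 417.00
- E (66/15 per unit): 3 of 15 → value 3×66/15 = 13.2000, running total 430.20
Total 430.20.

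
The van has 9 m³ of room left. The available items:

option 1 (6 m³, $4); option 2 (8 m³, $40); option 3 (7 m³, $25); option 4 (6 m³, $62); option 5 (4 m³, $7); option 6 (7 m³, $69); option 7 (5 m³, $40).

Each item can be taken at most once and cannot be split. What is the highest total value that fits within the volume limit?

Check high-value combinations within 9 m³:
- option 6: volume 7, value 69
- option 4: volume 6, value 62
- option 5+option 7: volume 4+5=9, value 7+40=47
- option 7: volume 5, value 40
Best: $69.

$69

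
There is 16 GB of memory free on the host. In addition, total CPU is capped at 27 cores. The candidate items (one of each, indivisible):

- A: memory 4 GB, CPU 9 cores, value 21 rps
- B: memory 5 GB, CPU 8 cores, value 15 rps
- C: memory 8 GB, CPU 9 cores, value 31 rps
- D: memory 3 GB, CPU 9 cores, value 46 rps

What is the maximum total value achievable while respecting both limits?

Feasible sets respecting both limits:
- A+C+D: memory 15, CPU 27, value 98
- B+C+D: memory 16, CPU 26, value 92
- A+B+D: memory 12, CPU 26, value 82
Best: 98 rps.

98 rps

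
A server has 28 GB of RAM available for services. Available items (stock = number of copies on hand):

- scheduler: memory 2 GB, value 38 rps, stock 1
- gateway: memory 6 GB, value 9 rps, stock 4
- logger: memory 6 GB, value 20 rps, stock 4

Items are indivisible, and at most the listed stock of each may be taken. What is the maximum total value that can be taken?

118 rps

Best selections within memory 28 and stock limits:
- 1×scheduler + 4×logger: memory 26, value 118
- 1×scheduler + 1×gateway + 3×logger: memory 26, value 107
- 1×scheduler + 3×logger: memory 20, value 98
Best: 118 rps.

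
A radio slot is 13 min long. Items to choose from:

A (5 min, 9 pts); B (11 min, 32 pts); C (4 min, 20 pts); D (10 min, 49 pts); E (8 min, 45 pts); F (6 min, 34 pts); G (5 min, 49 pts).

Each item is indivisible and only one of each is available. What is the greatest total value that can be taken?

94 pts

Check high-value combinations within 13 min:
- E+G: duration 8+5=13, value 45+49=94
- F+G: duration 6+5=11, value 34+49=83
- C+G: duration 4+5=9, value 20+49=69
- C+E: duration 4+8=12, value 20+45=65
- A+G: duration 5+5=10, value 9+49=58
Best: 94 pts.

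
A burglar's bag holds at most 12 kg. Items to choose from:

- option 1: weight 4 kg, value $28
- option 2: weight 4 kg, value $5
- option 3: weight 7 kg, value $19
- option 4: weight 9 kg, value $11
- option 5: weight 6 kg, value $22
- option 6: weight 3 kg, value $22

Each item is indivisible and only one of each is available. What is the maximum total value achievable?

Check high-value combinations within 12 kg:
- option 1+option 2+option 6: weight 4+4+3=11, value 28+5+22=55
- option 1+option 6: weight 4+3=7, value 28+22=50
- option 1+option 5: weight 4+6=10, value 28+22=50
- option 1+option 3: weight 4+7=11, value 28+19=47
Best: $55.

$55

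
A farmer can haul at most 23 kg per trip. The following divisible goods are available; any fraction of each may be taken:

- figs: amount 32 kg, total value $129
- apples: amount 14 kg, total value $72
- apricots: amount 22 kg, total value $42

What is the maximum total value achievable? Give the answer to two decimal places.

108.28

Take in order of value per unit:
- apples (72/14 per unit): all 14 → value 72, running total 72.00
- figs (129/32 per unit): 9 of 32 → value 9×129/32 = 36.2813, running total 108.28
Total 108.28.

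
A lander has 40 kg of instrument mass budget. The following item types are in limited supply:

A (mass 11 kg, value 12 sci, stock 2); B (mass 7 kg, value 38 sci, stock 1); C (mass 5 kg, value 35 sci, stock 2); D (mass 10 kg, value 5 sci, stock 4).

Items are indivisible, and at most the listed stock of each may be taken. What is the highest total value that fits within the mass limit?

Best selections within mass 40 and stock limits:
- 2×A + 1×B + 2×C: mass 39, value 132
- 1×A + 1×B + 2×C + 1×D: mass 38, value 125
- 1×A + 1×B + 2×C: mass 28, value 120
- 1×B + 2×C + 2×D: mass 37, value 118
Best: 132 sci.

132 sci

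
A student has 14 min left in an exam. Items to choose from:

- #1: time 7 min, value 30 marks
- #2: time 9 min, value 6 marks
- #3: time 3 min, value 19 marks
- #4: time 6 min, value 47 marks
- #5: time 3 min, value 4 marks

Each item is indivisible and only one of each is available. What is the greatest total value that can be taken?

Check high-value combinations within 14 min:
- #1+#4: time 7+6=13, value 30+47=77
- #3+#4+#5: time 3+6+3=12, value 19+47+4=70
- #3+#4: time 3+6=9, value 19+47=66
- #1+#3+#5: time 7+3+3=13, value 30+19+4=53
Best: 77 marks.

77 marks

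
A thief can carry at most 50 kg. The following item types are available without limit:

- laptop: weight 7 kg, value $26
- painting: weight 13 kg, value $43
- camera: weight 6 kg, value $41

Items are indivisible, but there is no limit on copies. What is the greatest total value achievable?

$328

Best value-per-unit is camera at 41/6, and filling with it alone uses weight 8×6=48. No mix of the others beats 8×41 = 328.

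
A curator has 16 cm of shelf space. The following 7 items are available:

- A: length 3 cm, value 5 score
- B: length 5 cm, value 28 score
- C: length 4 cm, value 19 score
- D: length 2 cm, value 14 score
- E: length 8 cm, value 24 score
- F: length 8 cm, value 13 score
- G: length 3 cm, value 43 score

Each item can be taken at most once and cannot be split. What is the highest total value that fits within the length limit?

104 score

Check high-value combinations within 16 cm:
- B+C+D+G: length 5+4+2+3=14, value 28+19+14+43=104
- A+B+C+G: length 3+5+4+3=15, value 5+28+19+43=95
- B+E+G: length 5+8+3=16, value 28+24+43=95
- B+C+G: length 5+4+3=12, value 28+19+43=90
- A+B+D+G: length 3+5+2+3=13, value 5+28+14+43=90
Best: 104 score.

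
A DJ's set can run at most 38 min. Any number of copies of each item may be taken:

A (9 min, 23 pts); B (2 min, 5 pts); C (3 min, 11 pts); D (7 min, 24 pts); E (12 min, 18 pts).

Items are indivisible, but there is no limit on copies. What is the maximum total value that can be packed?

Best value-per-unit is C at 11/3; filling with it alone gives 12×11 = 132.
Optimal mix: 1×B + 12×C → duration 38, value 137.

137 pts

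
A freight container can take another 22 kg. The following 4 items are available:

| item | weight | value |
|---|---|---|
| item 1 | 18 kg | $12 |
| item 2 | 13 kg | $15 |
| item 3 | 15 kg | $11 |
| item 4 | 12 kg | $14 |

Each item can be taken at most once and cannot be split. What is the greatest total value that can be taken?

Check high-value combinations within 22 kg:
- item 2: weight 13, value 15
- item 4: weight 12, value 14
- item 1: weight 18, value 12
Best: $15.

$15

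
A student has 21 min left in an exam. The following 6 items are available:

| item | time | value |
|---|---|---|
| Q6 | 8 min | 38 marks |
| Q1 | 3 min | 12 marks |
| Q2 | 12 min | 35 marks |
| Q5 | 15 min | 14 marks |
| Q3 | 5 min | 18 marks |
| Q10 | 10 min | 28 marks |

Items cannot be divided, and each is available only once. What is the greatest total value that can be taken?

78 marks

Check high-value combinations within 21 min:
- Q6+Q1+Q10: time 8+3+10=21, value 38+12+28=78
- Q6+Q2: time 8+12=20, value 38+35=73
- Q6+Q1+Q3: time 8+3+5=16, value 38+12+18=68
- Q6+Q10: time 8+10=18, value 38+28=66
- Q1+Q2+Q3: time 3+12+5=20, value 12+35+18=65
Best: 78 marks.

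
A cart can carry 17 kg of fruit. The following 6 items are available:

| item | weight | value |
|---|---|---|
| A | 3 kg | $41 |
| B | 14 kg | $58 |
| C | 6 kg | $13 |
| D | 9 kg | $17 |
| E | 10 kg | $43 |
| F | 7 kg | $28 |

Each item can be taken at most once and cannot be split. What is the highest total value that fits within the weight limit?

$99

Check high-value combinations within 17 kg:
- A+B: weight 3+14=17, value 41+58=99
- A+E: weight 3+10=13, value 41+43=84
- A+C+F: weight 3+6+7=16, value 41+13+28=82
- E+F: weight 10+7=17, value 43+28=71
- A+F: weight 3+7=10, value 41+28=69
Best: $99.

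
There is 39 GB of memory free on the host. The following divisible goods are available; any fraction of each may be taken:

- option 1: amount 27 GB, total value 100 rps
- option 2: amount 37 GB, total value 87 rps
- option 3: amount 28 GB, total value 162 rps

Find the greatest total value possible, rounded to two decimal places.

Take in order of value per unit:
- option 3 (162/28 per unit): all 28 → value 162, running total 162.00
- option 1 (100/27 per unit): 11 of 27 → value 11×100/27 = 40.7407, running total 202.74
Total 202.74.

202.74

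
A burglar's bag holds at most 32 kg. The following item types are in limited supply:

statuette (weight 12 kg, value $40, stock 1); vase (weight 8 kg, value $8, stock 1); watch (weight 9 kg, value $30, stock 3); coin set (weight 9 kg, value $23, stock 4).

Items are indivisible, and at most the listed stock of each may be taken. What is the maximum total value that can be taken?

$100

Top feasible selections:
- 1×statuette + 2×watch: weight 30, value 100
- 1×statuette + 1×watch + 1×coin set: weight 30, value 93
- 3×watch: weight 27, value 90
- 1×statuette + 2×coin set: weight 30, value 86
Best: $100.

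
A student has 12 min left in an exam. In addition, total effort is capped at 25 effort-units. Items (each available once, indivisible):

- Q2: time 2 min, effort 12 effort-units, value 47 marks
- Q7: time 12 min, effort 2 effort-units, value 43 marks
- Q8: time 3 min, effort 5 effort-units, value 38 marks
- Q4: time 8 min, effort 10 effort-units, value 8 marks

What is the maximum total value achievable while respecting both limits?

Feasible sets respecting both limits:
- Q2+Q8: time 5, effort 17, value 85
- Q2+Q4: time 10, effort 22, value 55
- Q2: time 2, effort 12, value 47
- Q8+Q4: time 11, effort 15, value 46
Best: 85 marks.

85 marks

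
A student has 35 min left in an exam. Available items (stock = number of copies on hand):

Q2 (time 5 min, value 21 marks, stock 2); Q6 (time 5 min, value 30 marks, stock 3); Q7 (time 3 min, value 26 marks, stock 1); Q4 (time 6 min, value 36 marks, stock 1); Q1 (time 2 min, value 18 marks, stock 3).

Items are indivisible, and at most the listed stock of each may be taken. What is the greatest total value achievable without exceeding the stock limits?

Best selections within time 35 and stock limits:
- 1×Q2 + 3×Q6 + 1×Q7 + 1×Q4 + 3×Q1: time 35, value 227
- 2×Q2 + 2×Q6 + 1×Q7 + 1×Q4 + 3×Q1: time 35, value 218
Best: 227 marks.

227 marks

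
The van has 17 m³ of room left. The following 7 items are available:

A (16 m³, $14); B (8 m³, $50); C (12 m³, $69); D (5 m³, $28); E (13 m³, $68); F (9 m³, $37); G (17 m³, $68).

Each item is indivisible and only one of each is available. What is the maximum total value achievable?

Check high-value combinations within 17 m³:
- C+D: volume 12+5=17, value 69+28=97
- B+F: volume 8+9=17, value 50+37=87
- B+D: volume 8+5=13, value 50+28=78
Best: $97.

$97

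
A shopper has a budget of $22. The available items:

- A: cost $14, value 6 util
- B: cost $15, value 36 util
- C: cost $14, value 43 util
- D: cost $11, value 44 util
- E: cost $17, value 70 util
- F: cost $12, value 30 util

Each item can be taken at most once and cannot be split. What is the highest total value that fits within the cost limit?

Check high-value combinations within $22:
- E: cost 17, value 70
- D: cost 11, value 44
- C: cost 14, value 43
- B: cost 15, value 36
Best: 70 util.

70 util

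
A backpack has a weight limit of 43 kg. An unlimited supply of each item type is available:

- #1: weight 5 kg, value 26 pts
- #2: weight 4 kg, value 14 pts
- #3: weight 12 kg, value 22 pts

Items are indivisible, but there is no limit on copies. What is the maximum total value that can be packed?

210 pts

Best value-per-unit is #1 at 26/5; filling with it alone gives 8×26 = 208.
Optimal mix: 7×#1 + 2×#2 → weight 43, value 210.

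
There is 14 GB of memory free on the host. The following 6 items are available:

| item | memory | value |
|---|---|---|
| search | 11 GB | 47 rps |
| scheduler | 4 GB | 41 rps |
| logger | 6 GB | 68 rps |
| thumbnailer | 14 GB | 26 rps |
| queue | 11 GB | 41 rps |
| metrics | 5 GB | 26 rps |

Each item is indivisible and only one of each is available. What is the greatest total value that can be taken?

109 rps

Check high-value combinations within 14 GB:
- scheduler+logger: memory 4+6=10, value 41+68=109
- logger+metrics: memory 6+5=11, value 68+26=94
- logger: memory 6, value 68
Best: 109 rps.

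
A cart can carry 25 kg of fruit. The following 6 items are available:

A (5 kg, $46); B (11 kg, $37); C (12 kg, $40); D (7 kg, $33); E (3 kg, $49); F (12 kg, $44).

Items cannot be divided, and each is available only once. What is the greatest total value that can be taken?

This is a 0/1 knapsack; check combinations near the capacity.
- A+E+F: weight 5+3+12=20, value 46+49+44=139
- A+C+E: weight 5+12+3=20, value 46+40+49=135
- A+B+E: weight 5+11+3=19, value 46+37+49=132
- A+D+E: weight 5+7+3=15, value 46+33+49=128
Best: $139.

$139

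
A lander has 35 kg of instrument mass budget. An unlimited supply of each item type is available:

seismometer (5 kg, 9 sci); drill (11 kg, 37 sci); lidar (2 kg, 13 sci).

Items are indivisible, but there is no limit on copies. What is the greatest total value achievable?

221 sci

Best value-per-unit is lidar at 13/2, and filling with it alone uses mass 17×2=34. No mix of the others beats 17×13 = 221.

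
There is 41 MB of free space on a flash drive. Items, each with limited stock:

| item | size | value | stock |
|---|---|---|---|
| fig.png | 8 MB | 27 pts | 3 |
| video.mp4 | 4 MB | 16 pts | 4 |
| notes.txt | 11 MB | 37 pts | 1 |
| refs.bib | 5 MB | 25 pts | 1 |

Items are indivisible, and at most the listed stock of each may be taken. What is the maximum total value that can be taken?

154 pts

Top feasible selections:
- 3×fig.png + 3×video.mp4 + 1×refs.bib: size 41, value 154
- 1×fig.png + 4×video.mp4 + 1×notes.txt + 1×refs.bib: size 40, value 153
- 2×fig.png + 2×video.mp4 + 1×notes.txt + 1×refs.bib: size 40, value 148
Best: 154 pts.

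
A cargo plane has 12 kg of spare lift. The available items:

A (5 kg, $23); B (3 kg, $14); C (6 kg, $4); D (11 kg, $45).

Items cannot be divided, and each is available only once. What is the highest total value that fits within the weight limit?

Check high-value combinations within 12 kg:
- D: weight 11, value 45
- A+B: weight 5+3=8, value 23+14=37
- A+C: weight 5+6=11, value 23+4=27
Best: $45.

$45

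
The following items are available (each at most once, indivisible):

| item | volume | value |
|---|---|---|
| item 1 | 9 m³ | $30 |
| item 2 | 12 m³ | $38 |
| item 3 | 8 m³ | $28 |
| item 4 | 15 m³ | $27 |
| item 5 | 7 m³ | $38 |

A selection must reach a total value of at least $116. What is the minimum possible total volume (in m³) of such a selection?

36

Subsets with value ≥ 116, sorted by total volume:
- item 1+item 2+item 3+item 5: volume 36, value 134
- item 1+item 3+item 4+item 5: volume 39, value 123
- item 2+item 3+item 4+item 5: volume 42, value 131
- item 1+item 2+item 4+item 5: volume 43, value 133
Minimum volume: 36 m³.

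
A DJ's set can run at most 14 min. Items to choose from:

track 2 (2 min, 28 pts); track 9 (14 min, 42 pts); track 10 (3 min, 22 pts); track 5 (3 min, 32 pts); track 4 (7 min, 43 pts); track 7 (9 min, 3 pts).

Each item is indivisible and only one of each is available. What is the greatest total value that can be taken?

103 pts

Check high-value combinations within 14 min:
- track 2+track 5+track 4: duration 2+3+7=12, value 28+32+43=103
- track 10+track 5+track 4: duration 3+3+7=13, value 22+32+43=97
- track 2+track 10+track 4: duration 2+3+7=12, value 28+22+43=93
Best: 103 pts.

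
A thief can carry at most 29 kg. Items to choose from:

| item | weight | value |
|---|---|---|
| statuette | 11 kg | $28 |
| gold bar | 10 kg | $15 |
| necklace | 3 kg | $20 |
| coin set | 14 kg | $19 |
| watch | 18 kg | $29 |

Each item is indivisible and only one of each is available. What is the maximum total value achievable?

$67

Check high-value combinations within 29 kg:
- statuette+necklace+coin set: weight 11+3+14=28, value 28+20+19=67
- statuette+gold bar+necklace: weight 11+10+3=24, value 28+15+20=63
- statuette+watch: weight 11+18=29, value 28+29=57
- gold bar+necklace+coin set: weight 10+3+14=27, value 15+20+19=54
Best: $67.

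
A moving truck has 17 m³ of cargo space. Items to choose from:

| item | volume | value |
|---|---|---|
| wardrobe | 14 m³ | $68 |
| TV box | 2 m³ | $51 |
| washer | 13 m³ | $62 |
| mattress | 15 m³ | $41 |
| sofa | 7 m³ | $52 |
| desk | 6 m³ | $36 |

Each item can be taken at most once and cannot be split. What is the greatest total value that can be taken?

Check high-value combinations within 17 m³:
- TV box+sofa+desk: volume 2+7+6=15, value 51+52+36=139
- wardrobe+TV box: volume 14+2=16, value 68+51=119
- TV box+washer: volume 2+13=15, value 51+62=113
- TV box+sofa: volume 2+7=9, value 51+52=103
- TV box+mattress: volume 2+15=17, value 51+41=92
Best: $139.

$139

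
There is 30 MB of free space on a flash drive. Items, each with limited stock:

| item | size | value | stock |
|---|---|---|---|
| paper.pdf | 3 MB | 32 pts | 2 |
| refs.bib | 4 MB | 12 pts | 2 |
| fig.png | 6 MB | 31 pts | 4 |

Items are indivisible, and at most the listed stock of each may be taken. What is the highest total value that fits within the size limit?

188 pts

Top feasible selections:
- 2×paper.pdf + 4×fig.png: size 30, value 188
- 2×paper.pdf + 1×refs.bib + 3×fig.png: size 28, value 169
- 2×paper.pdf + 3×fig.png: size 24, value 157
Best: 188 pts.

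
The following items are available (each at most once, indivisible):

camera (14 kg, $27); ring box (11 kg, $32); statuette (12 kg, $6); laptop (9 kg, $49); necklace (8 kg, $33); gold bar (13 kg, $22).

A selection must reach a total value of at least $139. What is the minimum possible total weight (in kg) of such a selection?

Subsets with value ≥ 139, sorted by total weight:
- camera+ring box+laptop+necklace: weight 42, value 141
- ring box+statuette+laptop+necklace+gold bar: weight 53, value 142
Minimum weight: 42 kg.

42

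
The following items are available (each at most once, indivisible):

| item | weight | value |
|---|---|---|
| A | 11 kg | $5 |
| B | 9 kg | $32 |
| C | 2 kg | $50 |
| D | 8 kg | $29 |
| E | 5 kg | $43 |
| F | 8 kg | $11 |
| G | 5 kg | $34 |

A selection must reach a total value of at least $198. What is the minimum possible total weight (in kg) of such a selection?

Subsets with value ≥ 198, sorted by total weight:
- B+C+D+E+F+G: weight 37, value 199
- A+B+C+D+E+F+G: weight 48, value 204
Minimum weight: 37 kg.

37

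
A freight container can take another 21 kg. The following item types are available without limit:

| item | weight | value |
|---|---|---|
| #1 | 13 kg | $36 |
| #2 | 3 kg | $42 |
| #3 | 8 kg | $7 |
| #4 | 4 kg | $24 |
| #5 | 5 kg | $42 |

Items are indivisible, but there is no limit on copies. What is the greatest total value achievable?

Best value-per-unit is #2 at 42/3, and filling with it alone uses weight 7×3=21. No mix of the others beats 7×42 = 294.

$294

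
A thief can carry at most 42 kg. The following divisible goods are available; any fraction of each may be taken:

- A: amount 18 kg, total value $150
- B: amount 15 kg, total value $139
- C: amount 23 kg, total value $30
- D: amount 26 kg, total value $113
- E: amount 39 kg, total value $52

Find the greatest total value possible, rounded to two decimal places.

328.12

Take in order of value per unit:
- B (139/15 per unit): all 15 → value 139, running total 139.00
- A (150/18 per unit): all 18 → value 150, running total 289.00
- D (113/26 per unit): 9 of 26 → value 9×113/26 = 39.1154, running total 328.12
Total 328.12.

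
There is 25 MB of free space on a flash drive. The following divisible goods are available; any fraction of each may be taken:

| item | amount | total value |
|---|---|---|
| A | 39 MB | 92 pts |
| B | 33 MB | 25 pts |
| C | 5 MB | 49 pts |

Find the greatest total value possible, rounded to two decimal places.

96.18

Take in order of value per unit:
- C (49/5 per unit): all 5 → value 49, running total 49.00
- A (92/39 per unit): 20 of 39 → value 20×92/39 = 47.1795, running total 96.18
Total 96.18.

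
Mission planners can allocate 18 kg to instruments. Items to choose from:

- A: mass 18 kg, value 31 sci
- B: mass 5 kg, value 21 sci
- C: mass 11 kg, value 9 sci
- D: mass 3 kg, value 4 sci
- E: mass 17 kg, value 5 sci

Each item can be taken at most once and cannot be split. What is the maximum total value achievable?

This is a 0/1 knapsack; check combinations near the capacity.
- A: mass 18, value 31
- B+C: mass 5+11=16, value 21+9=30
- B+D: mass 5+3=8, value 21+4=25
- B: mass 5, value 21
Best: 31 sci.

31 sci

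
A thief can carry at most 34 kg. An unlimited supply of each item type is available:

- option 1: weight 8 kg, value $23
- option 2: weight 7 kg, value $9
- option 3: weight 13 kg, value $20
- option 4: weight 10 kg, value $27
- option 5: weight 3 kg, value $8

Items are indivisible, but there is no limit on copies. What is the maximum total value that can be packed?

$96

Best value-per-unit is option 1 at 23/8; filling with it alone gives 4×23 = 92.
Optimal mix: 3×option 1 + 1×option 4 → weight 34, value 96.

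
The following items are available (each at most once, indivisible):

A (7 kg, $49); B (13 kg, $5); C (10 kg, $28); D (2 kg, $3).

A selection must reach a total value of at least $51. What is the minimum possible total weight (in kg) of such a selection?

9

Subsets with value ≥ 51, sorted by total weight:
- A+D: weight 9, value 52
- A+C: weight 17, value 77
Minimum weight: 9 kg.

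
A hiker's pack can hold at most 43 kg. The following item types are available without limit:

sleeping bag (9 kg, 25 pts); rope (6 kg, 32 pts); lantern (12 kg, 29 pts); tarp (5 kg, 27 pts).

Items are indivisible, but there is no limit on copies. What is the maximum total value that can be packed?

231 pts

Best value-per-unit is tarp at 27/5; filling with it alone gives 8×27 = 216.
Optimal mix: 3×rope + 5×tarp → weight 43, value 231.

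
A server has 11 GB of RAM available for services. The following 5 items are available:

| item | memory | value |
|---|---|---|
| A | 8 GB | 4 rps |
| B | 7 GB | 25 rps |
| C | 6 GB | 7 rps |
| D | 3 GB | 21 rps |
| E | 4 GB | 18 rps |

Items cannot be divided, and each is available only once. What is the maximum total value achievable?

46 rps

Check high-value combinations within 11 GB:
- B+D: memory 7+3=10, value 25+21=46
- B+E: memory 7+4=11, value 25+18=43
- D+E: memory 3+4=7, value 21+18=39
- C+D: memory 6+3=9, value 7+21=28
- B: memory 7, value 25
Best: 46 rps.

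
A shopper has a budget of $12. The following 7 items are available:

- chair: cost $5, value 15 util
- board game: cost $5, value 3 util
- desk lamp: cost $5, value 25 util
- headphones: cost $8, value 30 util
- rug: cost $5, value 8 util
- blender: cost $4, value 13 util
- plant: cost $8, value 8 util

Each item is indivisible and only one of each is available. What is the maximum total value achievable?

Check high-value combinations within $12:
- headphones+blender: cost 8+4=12, value 30+13=43
- chair+desk lamp: cost 5+5=10, value 15+25=40
- desk lamp+blender: cost 5+4=9, value 25+13=38
- desk lamp+rug: cost 5+5=10, value 25+8=33
Best: 43 util.

43 util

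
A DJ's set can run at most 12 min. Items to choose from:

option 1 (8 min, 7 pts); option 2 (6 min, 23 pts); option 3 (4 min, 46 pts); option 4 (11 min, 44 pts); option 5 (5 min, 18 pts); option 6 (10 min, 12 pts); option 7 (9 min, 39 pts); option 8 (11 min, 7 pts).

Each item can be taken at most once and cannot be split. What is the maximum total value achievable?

Check high-value combinations within 12 min:
- option 2+option 3: duration 6+4=10, value 23+46=69
- option 3+option 5: duration 4+5=9, value 46+18=64
- option 1+option 3: duration 8+4=12, value 7+46=53
- option 3: duration 4, value 46
Best: 69 pts.

69 pts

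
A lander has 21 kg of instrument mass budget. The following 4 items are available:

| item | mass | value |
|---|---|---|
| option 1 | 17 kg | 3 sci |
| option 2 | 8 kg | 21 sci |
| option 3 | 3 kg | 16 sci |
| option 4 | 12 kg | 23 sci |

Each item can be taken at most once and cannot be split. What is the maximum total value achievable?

44 sci

Check high-value combinations within 21 kg:
- option 2+option 4: mass 8+12=20, value 21+23=44
- option 3+option 4: mass 3+12=15, value 16+23=39
- option 2+option 3: mass 8+3=11, value 21+16=37
- option 4: mass 12, value 23
- option 2: mass 8, value 21
Best: 44 sci.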